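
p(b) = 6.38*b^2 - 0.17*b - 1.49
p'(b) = 12.76*b - 0.17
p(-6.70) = 286.05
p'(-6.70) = -85.66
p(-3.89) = 95.71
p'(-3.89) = -49.81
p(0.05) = -1.48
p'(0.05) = 0.47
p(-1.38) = 10.89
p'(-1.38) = -17.78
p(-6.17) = 242.44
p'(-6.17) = -78.90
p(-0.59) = 0.83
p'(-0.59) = -7.70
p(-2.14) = 28.09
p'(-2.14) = -27.48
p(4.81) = 145.30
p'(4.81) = 61.21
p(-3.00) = 56.44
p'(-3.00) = -38.45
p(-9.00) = 516.82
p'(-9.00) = -115.01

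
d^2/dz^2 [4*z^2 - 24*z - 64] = 8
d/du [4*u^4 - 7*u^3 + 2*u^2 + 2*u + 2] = 16*u^3 - 21*u^2 + 4*u + 2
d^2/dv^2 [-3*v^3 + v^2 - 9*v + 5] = 2 - 18*v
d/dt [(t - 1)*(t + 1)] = 2*t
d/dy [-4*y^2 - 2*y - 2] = -8*y - 2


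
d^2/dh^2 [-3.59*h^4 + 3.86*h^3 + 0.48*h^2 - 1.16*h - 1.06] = -43.08*h^2 + 23.16*h + 0.96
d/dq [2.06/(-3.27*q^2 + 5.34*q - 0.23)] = (13.4724*q - 11.0004)/(3.27*q^2 - 5.34*q + 0.23)^2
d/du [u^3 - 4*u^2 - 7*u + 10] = 3*u^2 - 8*u - 7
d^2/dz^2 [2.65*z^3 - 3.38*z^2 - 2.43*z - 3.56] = 15.9*z - 6.76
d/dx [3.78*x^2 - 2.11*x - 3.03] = 7.56*x - 2.11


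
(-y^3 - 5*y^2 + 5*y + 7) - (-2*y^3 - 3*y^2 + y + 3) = y^3 - 2*y^2 + 4*y + 4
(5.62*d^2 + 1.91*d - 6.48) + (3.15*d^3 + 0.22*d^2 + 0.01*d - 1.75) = 3.15*d^3 + 5.84*d^2 + 1.92*d - 8.23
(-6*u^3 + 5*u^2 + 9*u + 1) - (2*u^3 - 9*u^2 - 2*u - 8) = -8*u^3 + 14*u^2 + 11*u + 9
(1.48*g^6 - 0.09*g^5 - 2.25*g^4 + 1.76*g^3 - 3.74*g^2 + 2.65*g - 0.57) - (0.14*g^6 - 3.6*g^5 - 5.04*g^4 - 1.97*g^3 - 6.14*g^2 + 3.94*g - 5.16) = 1.34*g^6 + 3.51*g^5 + 2.79*g^4 + 3.73*g^3 + 2.4*g^2 - 1.29*g + 4.59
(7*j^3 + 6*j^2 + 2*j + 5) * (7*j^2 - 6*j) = 49*j^5 - 22*j^3 + 23*j^2 - 30*j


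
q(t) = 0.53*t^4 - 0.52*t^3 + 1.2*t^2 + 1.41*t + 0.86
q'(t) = 2.12*t^3 - 1.56*t^2 + 2.4*t + 1.41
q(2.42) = 22.11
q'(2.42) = 28.13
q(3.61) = 87.14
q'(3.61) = 89.48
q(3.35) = 66.25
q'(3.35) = 71.65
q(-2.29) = 24.74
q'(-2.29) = -37.73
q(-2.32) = 25.90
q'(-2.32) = -39.03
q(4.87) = 274.25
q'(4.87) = 220.96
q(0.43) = 1.66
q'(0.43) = 2.32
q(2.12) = 14.99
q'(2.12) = 19.69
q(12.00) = 10282.10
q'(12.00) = 3468.93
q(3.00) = 44.78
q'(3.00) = 51.81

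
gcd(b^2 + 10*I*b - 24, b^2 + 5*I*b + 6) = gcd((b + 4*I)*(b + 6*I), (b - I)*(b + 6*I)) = b + 6*I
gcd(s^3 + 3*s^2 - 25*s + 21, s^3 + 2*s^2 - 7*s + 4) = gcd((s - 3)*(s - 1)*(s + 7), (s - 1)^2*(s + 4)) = s - 1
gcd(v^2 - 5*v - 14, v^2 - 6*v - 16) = v + 2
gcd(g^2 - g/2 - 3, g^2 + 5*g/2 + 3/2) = g + 3/2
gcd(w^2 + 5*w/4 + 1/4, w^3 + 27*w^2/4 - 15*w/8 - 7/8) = w + 1/4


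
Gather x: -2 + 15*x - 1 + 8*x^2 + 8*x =8*x^2 + 23*x - 3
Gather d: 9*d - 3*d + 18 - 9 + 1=6*d + 10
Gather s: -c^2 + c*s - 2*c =-c^2 + c*s - 2*c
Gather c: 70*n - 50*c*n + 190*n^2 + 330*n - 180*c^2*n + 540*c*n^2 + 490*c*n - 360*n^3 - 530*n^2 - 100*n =-180*c^2*n + c*(540*n^2 + 440*n) - 360*n^3 - 340*n^2 + 300*n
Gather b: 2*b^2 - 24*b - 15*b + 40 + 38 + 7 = 2*b^2 - 39*b + 85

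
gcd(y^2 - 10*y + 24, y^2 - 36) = y - 6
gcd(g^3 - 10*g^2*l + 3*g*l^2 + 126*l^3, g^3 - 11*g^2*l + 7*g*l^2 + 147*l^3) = g^2 - 4*g*l - 21*l^2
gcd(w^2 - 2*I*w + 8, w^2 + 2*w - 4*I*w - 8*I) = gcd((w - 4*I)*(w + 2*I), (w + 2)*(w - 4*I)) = w - 4*I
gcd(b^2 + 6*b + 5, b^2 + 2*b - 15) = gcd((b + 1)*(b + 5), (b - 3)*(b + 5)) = b + 5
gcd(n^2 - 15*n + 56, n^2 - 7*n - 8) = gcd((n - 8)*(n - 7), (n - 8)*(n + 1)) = n - 8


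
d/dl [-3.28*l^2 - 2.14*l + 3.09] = -6.56*l - 2.14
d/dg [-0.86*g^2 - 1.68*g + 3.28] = -1.72*g - 1.68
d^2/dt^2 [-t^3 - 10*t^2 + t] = -6*t - 20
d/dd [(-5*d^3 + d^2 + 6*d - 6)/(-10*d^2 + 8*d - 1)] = (50*d^4 - 80*d^3 + 83*d^2 - 122*d + 42)/(100*d^4 - 160*d^3 + 84*d^2 - 16*d + 1)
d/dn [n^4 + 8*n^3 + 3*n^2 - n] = 4*n^3 + 24*n^2 + 6*n - 1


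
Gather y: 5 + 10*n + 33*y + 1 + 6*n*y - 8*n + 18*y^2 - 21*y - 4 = 2*n + 18*y^2 + y*(6*n + 12) + 2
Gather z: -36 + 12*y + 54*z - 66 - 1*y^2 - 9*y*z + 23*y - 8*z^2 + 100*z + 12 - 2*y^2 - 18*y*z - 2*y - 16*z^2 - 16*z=-3*y^2 + 33*y - 24*z^2 + z*(138 - 27*y) - 90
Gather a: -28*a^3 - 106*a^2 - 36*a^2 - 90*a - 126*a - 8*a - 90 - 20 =-28*a^3 - 142*a^2 - 224*a - 110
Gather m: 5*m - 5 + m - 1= 6*m - 6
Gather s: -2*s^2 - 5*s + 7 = -2*s^2 - 5*s + 7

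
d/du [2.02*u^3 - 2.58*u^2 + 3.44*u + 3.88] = 6.06*u^2 - 5.16*u + 3.44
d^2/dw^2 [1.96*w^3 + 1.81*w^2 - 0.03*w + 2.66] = 11.76*w + 3.62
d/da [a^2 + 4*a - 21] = 2*a + 4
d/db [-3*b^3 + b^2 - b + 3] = -9*b^2 + 2*b - 1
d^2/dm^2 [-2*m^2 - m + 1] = -4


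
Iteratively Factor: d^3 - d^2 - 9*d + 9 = (d + 3)*(d^2 - 4*d + 3) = (d - 1)*(d + 3)*(d - 3)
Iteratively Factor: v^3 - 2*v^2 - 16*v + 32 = (v - 4)*(v^2 + 2*v - 8) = (v - 4)*(v - 2)*(v + 4)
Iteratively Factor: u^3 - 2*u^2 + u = (u - 1)*(u^2 - u) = (u - 1)^2*(u)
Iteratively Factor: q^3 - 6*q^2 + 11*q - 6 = (q - 2)*(q^2 - 4*q + 3) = (q - 3)*(q - 2)*(q - 1)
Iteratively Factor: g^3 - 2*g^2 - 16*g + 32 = (g - 2)*(g^2 - 16) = (g - 2)*(g + 4)*(g - 4)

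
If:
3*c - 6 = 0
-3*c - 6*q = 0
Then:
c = 2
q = -1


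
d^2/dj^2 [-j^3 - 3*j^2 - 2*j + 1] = -6*j - 6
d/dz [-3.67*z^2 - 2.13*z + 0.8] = -7.34*z - 2.13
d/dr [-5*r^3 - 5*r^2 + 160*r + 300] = -15*r^2 - 10*r + 160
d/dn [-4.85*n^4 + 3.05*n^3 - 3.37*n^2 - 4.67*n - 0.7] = -19.4*n^3 + 9.15*n^2 - 6.74*n - 4.67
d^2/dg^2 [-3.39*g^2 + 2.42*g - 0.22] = -6.78000000000000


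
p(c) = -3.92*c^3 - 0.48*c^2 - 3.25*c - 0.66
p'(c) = -11.76*c^2 - 0.96*c - 3.25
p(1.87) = -34.05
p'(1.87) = -46.17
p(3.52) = -189.02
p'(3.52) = -152.34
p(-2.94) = 104.36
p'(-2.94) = -102.08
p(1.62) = -23.85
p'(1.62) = -35.67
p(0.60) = -3.63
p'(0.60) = -8.06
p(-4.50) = 361.46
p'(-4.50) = -237.07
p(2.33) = -60.42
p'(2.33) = -69.33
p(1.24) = -12.90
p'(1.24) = -22.52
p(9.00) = -2926.47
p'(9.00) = -964.45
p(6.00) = -884.16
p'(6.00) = -432.37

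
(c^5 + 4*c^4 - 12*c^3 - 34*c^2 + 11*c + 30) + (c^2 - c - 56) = c^5 + 4*c^4 - 12*c^3 - 33*c^2 + 10*c - 26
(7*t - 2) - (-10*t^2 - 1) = 10*t^2 + 7*t - 1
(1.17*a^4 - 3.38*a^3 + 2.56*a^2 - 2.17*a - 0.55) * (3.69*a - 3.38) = 4.3173*a^5 - 16.4268*a^4 + 20.8708*a^3 - 16.6601*a^2 + 5.3051*a + 1.859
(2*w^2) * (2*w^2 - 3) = 4*w^4 - 6*w^2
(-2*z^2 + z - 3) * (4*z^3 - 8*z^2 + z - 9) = -8*z^5 + 20*z^4 - 22*z^3 + 43*z^2 - 12*z + 27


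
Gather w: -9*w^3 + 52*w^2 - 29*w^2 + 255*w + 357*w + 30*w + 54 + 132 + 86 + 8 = -9*w^3 + 23*w^2 + 642*w + 280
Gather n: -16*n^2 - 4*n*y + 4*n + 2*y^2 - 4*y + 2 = -16*n^2 + n*(4 - 4*y) + 2*y^2 - 4*y + 2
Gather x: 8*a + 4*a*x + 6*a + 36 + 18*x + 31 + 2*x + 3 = 14*a + x*(4*a + 20) + 70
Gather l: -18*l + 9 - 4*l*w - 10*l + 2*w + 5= l*(-4*w - 28) + 2*w + 14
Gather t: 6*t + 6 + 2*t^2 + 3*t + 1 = 2*t^2 + 9*t + 7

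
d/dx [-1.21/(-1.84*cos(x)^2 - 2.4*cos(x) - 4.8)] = (4.4528*cos(x) + 2.904)*sin(x)/(1.84*cos(x)^2 + 2.4*cos(x) + 4.8)^2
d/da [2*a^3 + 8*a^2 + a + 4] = 6*a^2 + 16*a + 1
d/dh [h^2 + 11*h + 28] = 2*h + 11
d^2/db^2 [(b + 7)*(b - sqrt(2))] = 2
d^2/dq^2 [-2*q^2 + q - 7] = -4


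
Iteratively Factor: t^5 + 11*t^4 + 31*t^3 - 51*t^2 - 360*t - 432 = (t + 4)*(t^4 + 7*t^3 + 3*t^2 - 63*t - 108) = (t + 3)*(t + 4)*(t^3 + 4*t^2 - 9*t - 36) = (t + 3)^2*(t + 4)*(t^2 + t - 12) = (t - 3)*(t + 3)^2*(t + 4)*(t + 4)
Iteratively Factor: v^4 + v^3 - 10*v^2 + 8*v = (v - 1)*(v^3 + 2*v^2 - 8*v) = (v - 2)*(v - 1)*(v^2 + 4*v) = (v - 2)*(v - 1)*(v + 4)*(v)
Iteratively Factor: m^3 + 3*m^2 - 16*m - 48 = (m + 4)*(m^2 - m - 12) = (m + 3)*(m + 4)*(m - 4)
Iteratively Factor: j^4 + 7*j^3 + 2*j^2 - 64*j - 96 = (j + 4)*(j^3 + 3*j^2 - 10*j - 24) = (j - 3)*(j + 4)*(j^2 + 6*j + 8) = (j - 3)*(j + 4)^2*(j + 2)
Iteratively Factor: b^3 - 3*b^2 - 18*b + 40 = (b - 2)*(b^2 - b - 20) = (b - 2)*(b + 4)*(b - 5)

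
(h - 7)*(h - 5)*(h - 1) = h^3 - 13*h^2 + 47*h - 35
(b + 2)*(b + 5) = b^2 + 7*b + 10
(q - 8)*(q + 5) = q^2 - 3*q - 40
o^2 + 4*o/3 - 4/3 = (o - 2/3)*(o + 2)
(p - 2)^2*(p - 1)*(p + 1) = p^4 - 4*p^3 + 3*p^2 + 4*p - 4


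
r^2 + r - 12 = (r - 3)*(r + 4)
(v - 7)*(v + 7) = v^2 - 49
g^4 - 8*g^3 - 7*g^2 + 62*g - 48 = (g - 8)*(g - 2)*(g - 1)*(g + 3)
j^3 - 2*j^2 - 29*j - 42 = (j - 7)*(j + 2)*(j + 3)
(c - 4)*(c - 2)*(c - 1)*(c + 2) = c^4 - 5*c^3 + 20*c - 16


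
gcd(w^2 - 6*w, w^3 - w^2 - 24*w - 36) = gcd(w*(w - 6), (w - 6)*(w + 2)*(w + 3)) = w - 6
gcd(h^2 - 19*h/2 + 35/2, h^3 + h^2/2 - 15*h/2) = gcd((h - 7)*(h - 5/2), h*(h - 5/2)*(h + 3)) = h - 5/2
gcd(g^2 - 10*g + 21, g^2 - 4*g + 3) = g - 3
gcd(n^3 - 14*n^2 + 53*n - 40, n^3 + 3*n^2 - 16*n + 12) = n - 1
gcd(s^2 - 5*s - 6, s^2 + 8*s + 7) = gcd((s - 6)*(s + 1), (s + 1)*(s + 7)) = s + 1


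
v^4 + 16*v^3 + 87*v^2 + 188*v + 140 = (v + 2)^2*(v + 5)*(v + 7)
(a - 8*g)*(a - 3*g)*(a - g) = a^3 - 12*a^2*g + 35*a*g^2 - 24*g^3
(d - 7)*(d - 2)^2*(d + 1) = d^4 - 10*d^3 + 21*d^2 + 4*d - 28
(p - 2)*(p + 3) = p^2 + p - 6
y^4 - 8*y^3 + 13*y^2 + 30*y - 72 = (y - 4)*(y - 3)^2*(y + 2)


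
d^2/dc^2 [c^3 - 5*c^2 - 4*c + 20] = 6*c - 10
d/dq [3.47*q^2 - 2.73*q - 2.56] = 6.94*q - 2.73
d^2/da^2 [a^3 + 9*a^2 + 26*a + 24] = 6*a + 18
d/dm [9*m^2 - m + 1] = 18*m - 1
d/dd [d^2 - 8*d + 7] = 2*d - 8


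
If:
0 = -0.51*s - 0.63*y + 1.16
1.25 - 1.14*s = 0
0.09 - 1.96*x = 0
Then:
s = 1.10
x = 0.05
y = 0.95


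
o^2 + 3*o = o*(o + 3)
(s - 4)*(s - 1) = s^2 - 5*s + 4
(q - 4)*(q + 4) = q^2 - 16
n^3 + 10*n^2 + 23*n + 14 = (n + 1)*(n + 2)*(n + 7)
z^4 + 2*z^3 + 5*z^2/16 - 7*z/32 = z*(z - 1/4)*(z + 1/2)*(z + 7/4)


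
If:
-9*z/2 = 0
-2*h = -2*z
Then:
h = 0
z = 0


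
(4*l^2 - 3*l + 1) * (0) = 0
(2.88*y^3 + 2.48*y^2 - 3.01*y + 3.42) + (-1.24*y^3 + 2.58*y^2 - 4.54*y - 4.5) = 1.64*y^3 + 5.06*y^2 - 7.55*y - 1.08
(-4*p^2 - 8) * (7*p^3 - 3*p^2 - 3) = -28*p^5 + 12*p^4 - 56*p^3 + 36*p^2 + 24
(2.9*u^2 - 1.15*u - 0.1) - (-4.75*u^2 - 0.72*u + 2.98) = 7.65*u^2 - 0.43*u - 3.08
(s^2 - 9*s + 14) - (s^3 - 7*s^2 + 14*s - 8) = -s^3 + 8*s^2 - 23*s + 22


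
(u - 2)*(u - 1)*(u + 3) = u^3 - 7*u + 6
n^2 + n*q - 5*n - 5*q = (n - 5)*(n + q)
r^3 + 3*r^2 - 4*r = r*(r - 1)*(r + 4)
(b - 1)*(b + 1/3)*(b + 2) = b^3 + 4*b^2/3 - 5*b/3 - 2/3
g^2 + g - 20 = (g - 4)*(g + 5)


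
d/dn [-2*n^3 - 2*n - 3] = -6*n^2 - 2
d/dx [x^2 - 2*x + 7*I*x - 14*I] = 2*x - 2 + 7*I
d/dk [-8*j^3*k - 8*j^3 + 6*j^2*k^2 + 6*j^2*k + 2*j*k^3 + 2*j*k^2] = 2*j*(-4*j^2 + 6*j*k + 3*j + 3*k^2 + 2*k)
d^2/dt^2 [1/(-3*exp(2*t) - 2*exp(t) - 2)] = 2*(-4*(3*exp(t) + 1)^2*exp(t) + (6*exp(t) + 1)*(3*exp(2*t) + 2*exp(t) + 2))*exp(t)/(3*exp(2*t) + 2*exp(t) + 2)^3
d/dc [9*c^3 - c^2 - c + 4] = 27*c^2 - 2*c - 1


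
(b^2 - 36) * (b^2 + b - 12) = b^4 + b^3 - 48*b^2 - 36*b + 432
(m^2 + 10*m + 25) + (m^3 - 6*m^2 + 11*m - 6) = m^3 - 5*m^2 + 21*m + 19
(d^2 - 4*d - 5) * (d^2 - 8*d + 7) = d^4 - 12*d^3 + 34*d^2 + 12*d - 35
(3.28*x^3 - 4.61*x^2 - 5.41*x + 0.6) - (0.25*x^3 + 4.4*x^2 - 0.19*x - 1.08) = 3.03*x^3 - 9.01*x^2 - 5.22*x + 1.68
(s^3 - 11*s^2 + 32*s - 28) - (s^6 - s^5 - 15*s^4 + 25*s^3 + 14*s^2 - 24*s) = -s^6 + s^5 + 15*s^4 - 24*s^3 - 25*s^2 + 56*s - 28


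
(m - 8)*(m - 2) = m^2 - 10*m + 16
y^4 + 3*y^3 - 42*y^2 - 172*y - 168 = (y - 7)*(y + 2)^2*(y + 6)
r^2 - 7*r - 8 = (r - 8)*(r + 1)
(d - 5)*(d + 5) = d^2 - 25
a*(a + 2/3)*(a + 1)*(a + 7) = a^4 + 26*a^3/3 + 37*a^2/3 + 14*a/3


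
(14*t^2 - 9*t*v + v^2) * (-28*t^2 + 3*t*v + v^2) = -392*t^4 + 294*t^3*v - 41*t^2*v^2 - 6*t*v^3 + v^4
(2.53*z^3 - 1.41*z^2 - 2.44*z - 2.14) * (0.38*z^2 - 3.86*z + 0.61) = 0.9614*z^5 - 10.3016*z^4 + 6.0587*z^3 + 7.7451*z^2 + 6.772*z - 1.3054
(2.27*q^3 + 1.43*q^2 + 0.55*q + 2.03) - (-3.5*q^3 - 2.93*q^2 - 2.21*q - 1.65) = 5.77*q^3 + 4.36*q^2 + 2.76*q + 3.68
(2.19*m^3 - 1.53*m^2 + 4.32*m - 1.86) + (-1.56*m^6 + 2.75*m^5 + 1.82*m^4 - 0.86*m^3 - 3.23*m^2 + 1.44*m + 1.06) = -1.56*m^6 + 2.75*m^5 + 1.82*m^4 + 1.33*m^3 - 4.76*m^2 + 5.76*m - 0.8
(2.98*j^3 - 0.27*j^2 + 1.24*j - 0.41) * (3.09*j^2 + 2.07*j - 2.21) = 9.2082*j^5 + 5.3343*j^4 - 3.3131*j^3 + 1.8966*j^2 - 3.5891*j + 0.9061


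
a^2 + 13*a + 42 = (a + 6)*(a + 7)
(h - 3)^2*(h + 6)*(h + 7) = h^4 + 7*h^3 - 27*h^2 - 135*h + 378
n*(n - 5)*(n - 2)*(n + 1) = n^4 - 6*n^3 + 3*n^2 + 10*n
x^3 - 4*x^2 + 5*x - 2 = (x - 2)*(x - 1)^2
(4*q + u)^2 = 16*q^2 + 8*q*u + u^2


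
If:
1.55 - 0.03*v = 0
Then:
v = 51.67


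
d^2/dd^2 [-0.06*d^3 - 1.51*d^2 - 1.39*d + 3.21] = -0.36*d - 3.02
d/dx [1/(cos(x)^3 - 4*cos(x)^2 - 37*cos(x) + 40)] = (3*cos(x)^2 - 8*cos(x) - 37)*sin(x)/(cos(x)^3 - 4*cos(x)^2 - 37*cos(x) + 40)^2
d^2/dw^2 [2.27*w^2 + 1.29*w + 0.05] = 4.54000000000000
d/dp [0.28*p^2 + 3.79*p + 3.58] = 0.56*p + 3.79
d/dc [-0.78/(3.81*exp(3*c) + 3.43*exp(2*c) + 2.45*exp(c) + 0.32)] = (8.9154*exp(2*c) + 5.3508*exp(c) + 1.911)*exp(c)/(3.81*exp(3*c) + 3.43*exp(2*c) + 2.45*exp(c) + 0.32)^2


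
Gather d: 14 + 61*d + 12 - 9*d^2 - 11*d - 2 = -9*d^2 + 50*d + 24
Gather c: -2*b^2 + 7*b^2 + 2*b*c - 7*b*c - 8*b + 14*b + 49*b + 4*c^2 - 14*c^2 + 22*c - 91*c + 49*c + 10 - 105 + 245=5*b^2 + 55*b - 10*c^2 + c*(-5*b - 20) + 150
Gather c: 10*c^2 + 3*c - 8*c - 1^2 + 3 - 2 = 10*c^2 - 5*c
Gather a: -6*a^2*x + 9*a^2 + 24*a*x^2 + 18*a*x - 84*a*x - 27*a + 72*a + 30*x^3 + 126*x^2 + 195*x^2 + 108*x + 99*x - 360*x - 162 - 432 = a^2*(9 - 6*x) + a*(24*x^2 - 66*x + 45) + 30*x^3 + 321*x^2 - 153*x - 594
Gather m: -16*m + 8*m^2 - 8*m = 8*m^2 - 24*m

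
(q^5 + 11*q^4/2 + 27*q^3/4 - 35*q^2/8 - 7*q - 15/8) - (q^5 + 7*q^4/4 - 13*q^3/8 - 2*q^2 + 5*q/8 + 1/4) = 15*q^4/4 + 67*q^3/8 - 19*q^2/8 - 61*q/8 - 17/8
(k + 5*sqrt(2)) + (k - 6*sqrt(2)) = 2*k - sqrt(2)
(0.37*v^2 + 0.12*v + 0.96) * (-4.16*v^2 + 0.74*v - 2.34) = -1.5392*v^4 - 0.2254*v^3 - 4.7706*v^2 + 0.4296*v - 2.2464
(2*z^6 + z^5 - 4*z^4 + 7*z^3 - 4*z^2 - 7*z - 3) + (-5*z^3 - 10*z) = 2*z^6 + z^5 - 4*z^4 + 2*z^3 - 4*z^2 - 17*z - 3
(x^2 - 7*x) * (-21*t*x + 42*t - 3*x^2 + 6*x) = -21*t*x^3 + 189*t*x^2 - 294*t*x - 3*x^4 + 27*x^3 - 42*x^2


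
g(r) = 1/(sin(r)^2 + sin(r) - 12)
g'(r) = (-2*sin(r)*cos(r) - cos(r))/(sin(r)^2 + sin(r) - 12)^2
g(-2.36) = -0.08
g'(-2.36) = -0.00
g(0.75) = -0.09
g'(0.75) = -0.01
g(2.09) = -0.10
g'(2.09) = 0.01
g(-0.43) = -0.08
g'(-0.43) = -0.00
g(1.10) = -0.10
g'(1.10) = -0.01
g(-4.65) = -0.10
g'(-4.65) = 0.00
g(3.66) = -0.08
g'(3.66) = 0.00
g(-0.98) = -0.08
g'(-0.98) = 0.00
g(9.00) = -0.09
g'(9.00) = 0.01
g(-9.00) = -0.08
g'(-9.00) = 0.00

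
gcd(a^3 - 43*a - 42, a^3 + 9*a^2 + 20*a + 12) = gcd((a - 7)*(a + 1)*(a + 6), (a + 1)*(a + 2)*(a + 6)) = a^2 + 7*a + 6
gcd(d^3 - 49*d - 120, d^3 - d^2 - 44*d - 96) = d^2 - 5*d - 24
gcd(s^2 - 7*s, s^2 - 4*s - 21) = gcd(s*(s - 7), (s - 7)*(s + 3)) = s - 7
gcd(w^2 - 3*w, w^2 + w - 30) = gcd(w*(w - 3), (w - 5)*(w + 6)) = 1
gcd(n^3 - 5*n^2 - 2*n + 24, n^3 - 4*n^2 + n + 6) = n - 3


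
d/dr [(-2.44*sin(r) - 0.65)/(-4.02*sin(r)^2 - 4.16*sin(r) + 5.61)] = (-5.226*sin(r) + 4.9044*cos(2*r) - 21.2968)*cos(r)/(4.02*sin(r)^2 + 4.16*sin(r) - 5.61)^2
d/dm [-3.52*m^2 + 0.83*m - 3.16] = 0.83 - 7.04*m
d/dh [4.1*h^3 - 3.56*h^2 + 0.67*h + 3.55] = 12.3*h^2 - 7.12*h + 0.67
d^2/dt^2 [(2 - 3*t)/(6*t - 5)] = -36/(6*t - 5)^3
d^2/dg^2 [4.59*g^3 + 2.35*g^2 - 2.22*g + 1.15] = 27.54*g + 4.7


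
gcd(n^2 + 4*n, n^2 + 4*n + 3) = 1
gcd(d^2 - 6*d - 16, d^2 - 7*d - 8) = d - 8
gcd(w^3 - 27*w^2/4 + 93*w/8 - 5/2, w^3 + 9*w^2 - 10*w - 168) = w - 4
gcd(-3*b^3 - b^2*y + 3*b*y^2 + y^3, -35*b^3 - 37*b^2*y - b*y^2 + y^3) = b + y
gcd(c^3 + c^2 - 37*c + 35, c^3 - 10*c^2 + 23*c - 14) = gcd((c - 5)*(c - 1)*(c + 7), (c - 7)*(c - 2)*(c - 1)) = c - 1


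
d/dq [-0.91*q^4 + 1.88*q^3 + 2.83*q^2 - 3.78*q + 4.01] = -3.64*q^3 + 5.64*q^2 + 5.66*q - 3.78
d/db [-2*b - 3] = -2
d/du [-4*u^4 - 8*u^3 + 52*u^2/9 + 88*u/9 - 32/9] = -16*u^3 - 24*u^2 + 104*u/9 + 88/9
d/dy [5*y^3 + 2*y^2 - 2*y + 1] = 15*y^2 + 4*y - 2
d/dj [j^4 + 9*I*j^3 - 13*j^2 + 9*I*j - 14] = 4*j^3 + 27*I*j^2 - 26*j + 9*I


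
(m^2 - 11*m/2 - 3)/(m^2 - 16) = (m^2 - 11*m/2 - 3)/(m^2 - 16)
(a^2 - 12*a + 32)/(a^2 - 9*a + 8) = (a - 4)/(a - 1)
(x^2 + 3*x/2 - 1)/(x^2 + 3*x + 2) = (x - 1/2)/(x + 1)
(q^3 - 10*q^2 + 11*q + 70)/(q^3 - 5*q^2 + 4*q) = (q^3 - 10*q^2 + 11*q + 70)/(q*(q^2 - 5*q + 4))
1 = 1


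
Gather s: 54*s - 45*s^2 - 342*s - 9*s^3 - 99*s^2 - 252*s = -9*s^3 - 144*s^2 - 540*s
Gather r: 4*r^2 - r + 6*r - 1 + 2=4*r^2 + 5*r + 1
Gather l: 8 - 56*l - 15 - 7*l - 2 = -63*l - 9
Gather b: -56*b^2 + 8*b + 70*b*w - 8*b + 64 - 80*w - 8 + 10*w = -56*b^2 + 70*b*w - 70*w + 56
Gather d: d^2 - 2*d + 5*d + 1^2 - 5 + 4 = d^2 + 3*d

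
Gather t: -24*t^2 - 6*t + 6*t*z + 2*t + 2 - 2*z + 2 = -24*t^2 + t*(6*z - 4) - 2*z + 4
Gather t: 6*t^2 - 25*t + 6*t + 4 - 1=6*t^2 - 19*t + 3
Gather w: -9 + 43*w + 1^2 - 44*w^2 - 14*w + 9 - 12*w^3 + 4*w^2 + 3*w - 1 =-12*w^3 - 40*w^2 + 32*w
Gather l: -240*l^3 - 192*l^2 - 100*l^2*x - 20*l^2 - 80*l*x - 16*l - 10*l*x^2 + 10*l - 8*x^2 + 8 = -240*l^3 + l^2*(-100*x - 212) + l*(-10*x^2 - 80*x - 6) - 8*x^2 + 8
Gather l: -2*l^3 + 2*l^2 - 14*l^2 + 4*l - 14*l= -2*l^3 - 12*l^2 - 10*l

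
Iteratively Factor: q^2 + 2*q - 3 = (q + 3)*(q - 1)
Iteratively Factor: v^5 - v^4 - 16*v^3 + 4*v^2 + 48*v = (v + 2)*(v^4 - 3*v^3 - 10*v^2 + 24*v) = (v - 2)*(v + 2)*(v^3 - v^2 - 12*v) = (v - 4)*(v - 2)*(v + 2)*(v^2 + 3*v) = v*(v - 4)*(v - 2)*(v + 2)*(v + 3)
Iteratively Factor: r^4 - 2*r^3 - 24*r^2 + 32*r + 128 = (r - 4)*(r^3 + 2*r^2 - 16*r - 32) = (r - 4)*(r + 2)*(r^2 - 16) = (r - 4)^2*(r + 2)*(r + 4)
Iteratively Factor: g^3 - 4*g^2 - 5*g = (g + 1)*(g^2 - 5*g) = (g - 5)*(g + 1)*(g)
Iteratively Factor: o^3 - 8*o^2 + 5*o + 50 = (o - 5)*(o^2 - 3*o - 10) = (o - 5)^2*(o + 2)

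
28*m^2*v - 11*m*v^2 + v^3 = v*(-7*m + v)*(-4*m + v)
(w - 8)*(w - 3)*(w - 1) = w^3 - 12*w^2 + 35*w - 24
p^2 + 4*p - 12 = (p - 2)*(p + 6)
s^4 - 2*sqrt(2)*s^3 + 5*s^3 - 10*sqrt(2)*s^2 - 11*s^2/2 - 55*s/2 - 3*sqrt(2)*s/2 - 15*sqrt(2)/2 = (s + 5)*(s - 3*sqrt(2))*(s + sqrt(2)/2)^2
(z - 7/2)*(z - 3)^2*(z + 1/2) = z^4 - 9*z^3 + 101*z^2/4 - 33*z/2 - 63/4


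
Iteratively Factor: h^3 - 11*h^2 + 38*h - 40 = (h - 4)*(h^2 - 7*h + 10) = (h - 5)*(h - 4)*(h - 2)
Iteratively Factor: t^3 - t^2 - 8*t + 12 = (t - 2)*(t^2 + t - 6) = (t - 2)^2*(t + 3)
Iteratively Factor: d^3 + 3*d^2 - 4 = (d + 2)*(d^2 + d - 2) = (d + 2)^2*(d - 1)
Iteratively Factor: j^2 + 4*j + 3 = (j + 3)*(j + 1)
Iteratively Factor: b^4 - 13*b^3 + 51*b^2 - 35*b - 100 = (b + 1)*(b^3 - 14*b^2 + 65*b - 100) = (b - 5)*(b + 1)*(b^2 - 9*b + 20) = (b - 5)^2*(b + 1)*(b - 4)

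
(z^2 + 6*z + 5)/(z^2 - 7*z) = (z^2 + 6*z + 5)/(z*(z - 7))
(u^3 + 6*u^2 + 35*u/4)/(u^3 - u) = (u^2 + 6*u + 35/4)/(u^2 - 1)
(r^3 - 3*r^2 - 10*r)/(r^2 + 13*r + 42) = r*(r^2 - 3*r - 10)/(r^2 + 13*r + 42)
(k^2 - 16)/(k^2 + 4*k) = (k - 4)/k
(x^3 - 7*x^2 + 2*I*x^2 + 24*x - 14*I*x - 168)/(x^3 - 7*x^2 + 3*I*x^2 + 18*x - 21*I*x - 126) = (x - 4*I)/(x - 3*I)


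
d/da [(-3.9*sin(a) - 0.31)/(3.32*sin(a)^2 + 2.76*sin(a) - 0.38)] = (12.948*sin(a)^2 + 2.0584*sin(a) + 2.3376)*cos(a)/(11.0224*sin(a)^4 + 18.3264*sin(a)^3 + 5.0944*sin(a)^2 - 2.0976*sin(a) + 0.1444)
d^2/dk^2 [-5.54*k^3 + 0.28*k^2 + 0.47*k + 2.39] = 0.56 - 33.24*k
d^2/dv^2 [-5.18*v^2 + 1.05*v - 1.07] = -10.3600000000000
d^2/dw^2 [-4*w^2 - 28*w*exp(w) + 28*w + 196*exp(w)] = -28*w*exp(w) + 140*exp(w) - 8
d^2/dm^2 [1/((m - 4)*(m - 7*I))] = 2*((m - 4)^2 + (m - 4)*(m - 7*I) + (m - 7*I)^2)/((m - 4)^3*(m - 7*I)^3)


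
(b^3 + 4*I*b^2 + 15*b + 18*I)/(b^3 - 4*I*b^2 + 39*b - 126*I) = (b + I)/(b - 7*I)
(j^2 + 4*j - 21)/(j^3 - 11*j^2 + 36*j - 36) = (j + 7)/(j^2 - 8*j + 12)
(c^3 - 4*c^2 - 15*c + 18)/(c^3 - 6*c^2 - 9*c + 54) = (c - 1)/(c - 3)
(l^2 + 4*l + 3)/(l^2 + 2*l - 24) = (l^2 + 4*l + 3)/(l^2 + 2*l - 24)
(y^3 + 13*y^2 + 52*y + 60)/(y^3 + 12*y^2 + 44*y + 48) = (y + 5)/(y + 4)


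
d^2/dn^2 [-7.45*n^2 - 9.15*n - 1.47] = -14.9000000000000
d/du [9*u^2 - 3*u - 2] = 18*u - 3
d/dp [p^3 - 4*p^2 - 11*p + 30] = 3*p^2 - 8*p - 11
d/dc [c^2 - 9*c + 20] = 2*c - 9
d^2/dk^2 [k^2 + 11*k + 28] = 2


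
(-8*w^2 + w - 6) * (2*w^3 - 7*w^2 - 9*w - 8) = -16*w^5 + 58*w^4 + 53*w^3 + 97*w^2 + 46*w + 48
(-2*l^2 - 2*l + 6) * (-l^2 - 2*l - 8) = 2*l^4 + 6*l^3 + 14*l^2 + 4*l - 48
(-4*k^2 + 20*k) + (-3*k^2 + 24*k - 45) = -7*k^2 + 44*k - 45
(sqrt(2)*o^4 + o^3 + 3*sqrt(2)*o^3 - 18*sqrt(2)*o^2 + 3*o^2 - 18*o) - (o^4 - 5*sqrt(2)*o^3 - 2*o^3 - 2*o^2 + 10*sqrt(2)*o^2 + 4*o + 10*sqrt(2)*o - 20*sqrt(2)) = -o^4 + sqrt(2)*o^4 + 3*o^3 + 8*sqrt(2)*o^3 - 28*sqrt(2)*o^2 + 5*o^2 - 22*o - 10*sqrt(2)*o + 20*sqrt(2)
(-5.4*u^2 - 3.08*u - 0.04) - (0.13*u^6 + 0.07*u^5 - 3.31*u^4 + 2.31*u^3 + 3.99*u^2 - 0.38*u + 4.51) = -0.13*u^6 - 0.07*u^5 + 3.31*u^4 - 2.31*u^3 - 9.39*u^2 - 2.7*u - 4.55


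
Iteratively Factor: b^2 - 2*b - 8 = (b - 4)*(b + 2)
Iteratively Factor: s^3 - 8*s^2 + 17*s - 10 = (s - 2)*(s^2 - 6*s + 5) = (s - 2)*(s - 1)*(s - 5)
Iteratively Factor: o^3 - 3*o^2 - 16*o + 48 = (o - 4)*(o^2 + o - 12) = (o - 4)*(o - 3)*(o + 4)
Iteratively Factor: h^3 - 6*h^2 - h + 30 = (h + 2)*(h^2 - 8*h + 15) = (h - 3)*(h + 2)*(h - 5)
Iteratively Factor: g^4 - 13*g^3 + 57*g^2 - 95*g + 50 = (g - 5)*(g^3 - 8*g^2 + 17*g - 10) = (g - 5)*(g - 2)*(g^2 - 6*g + 5) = (g - 5)^2*(g - 2)*(g - 1)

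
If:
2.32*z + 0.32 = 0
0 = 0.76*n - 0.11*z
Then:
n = -0.02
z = -0.14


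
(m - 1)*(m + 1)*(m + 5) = m^3 + 5*m^2 - m - 5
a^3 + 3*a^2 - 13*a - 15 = (a - 3)*(a + 1)*(a + 5)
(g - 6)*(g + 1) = g^2 - 5*g - 6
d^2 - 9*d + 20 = (d - 5)*(d - 4)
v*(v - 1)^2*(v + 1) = v^4 - v^3 - v^2 + v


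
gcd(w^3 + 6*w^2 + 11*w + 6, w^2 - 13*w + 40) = 1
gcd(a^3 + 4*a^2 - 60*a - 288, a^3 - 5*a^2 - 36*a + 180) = a + 6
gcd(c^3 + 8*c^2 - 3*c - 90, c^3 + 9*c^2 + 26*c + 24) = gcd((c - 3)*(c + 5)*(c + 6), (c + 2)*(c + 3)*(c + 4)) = 1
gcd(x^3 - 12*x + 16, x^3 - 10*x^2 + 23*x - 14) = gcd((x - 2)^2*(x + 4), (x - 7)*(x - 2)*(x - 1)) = x - 2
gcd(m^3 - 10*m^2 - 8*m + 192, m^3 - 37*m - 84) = m + 4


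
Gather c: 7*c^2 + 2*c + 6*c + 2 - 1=7*c^2 + 8*c + 1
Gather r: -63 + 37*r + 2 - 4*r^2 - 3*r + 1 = -4*r^2 + 34*r - 60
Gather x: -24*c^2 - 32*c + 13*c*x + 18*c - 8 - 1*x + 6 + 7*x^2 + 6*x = -24*c^2 - 14*c + 7*x^2 + x*(13*c + 5) - 2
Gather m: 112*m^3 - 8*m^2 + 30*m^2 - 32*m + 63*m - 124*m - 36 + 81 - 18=112*m^3 + 22*m^2 - 93*m + 27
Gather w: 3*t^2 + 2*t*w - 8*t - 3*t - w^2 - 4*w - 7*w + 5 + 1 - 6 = 3*t^2 - 11*t - w^2 + w*(2*t - 11)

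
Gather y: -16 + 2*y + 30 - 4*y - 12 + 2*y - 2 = 0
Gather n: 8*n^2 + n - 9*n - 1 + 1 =8*n^2 - 8*n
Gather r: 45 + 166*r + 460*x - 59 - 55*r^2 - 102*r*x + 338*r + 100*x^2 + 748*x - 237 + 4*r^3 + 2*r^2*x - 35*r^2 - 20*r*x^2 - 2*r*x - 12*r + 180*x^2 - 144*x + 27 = 4*r^3 + r^2*(2*x - 90) + r*(-20*x^2 - 104*x + 492) + 280*x^2 + 1064*x - 224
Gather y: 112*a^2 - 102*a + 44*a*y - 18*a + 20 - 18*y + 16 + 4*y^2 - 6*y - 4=112*a^2 - 120*a + 4*y^2 + y*(44*a - 24) + 32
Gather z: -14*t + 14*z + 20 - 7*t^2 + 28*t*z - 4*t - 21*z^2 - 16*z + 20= -7*t^2 - 18*t - 21*z^2 + z*(28*t - 2) + 40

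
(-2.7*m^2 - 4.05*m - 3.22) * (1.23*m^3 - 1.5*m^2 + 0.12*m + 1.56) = -3.321*m^5 - 0.931499999999999*m^4 + 1.7904*m^3 + 0.131999999999999*m^2 - 6.7044*m - 5.0232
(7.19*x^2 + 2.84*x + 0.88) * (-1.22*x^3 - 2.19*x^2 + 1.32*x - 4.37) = -8.7718*x^5 - 19.2109*x^4 + 2.1976*x^3 - 29.5987*x^2 - 11.2492*x - 3.8456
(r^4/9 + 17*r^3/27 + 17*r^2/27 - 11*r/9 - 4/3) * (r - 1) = r^5/9 + 14*r^4/27 - 50*r^2/27 - r/9 + 4/3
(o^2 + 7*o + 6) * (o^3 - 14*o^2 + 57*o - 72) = o^5 - 7*o^4 - 35*o^3 + 243*o^2 - 162*o - 432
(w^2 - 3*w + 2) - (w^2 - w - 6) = 8 - 2*w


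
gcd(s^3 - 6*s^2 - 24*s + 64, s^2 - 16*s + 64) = s - 8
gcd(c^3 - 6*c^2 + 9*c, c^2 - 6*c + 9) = c^2 - 6*c + 9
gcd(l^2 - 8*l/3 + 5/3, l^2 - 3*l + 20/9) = l - 5/3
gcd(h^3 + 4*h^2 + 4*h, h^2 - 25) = 1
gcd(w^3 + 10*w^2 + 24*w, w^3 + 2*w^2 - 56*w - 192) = w^2 + 10*w + 24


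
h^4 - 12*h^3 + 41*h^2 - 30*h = h*(h - 6)*(h - 5)*(h - 1)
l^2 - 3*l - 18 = (l - 6)*(l + 3)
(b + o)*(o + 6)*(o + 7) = b*o^2 + 13*b*o + 42*b + o^3 + 13*o^2 + 42*o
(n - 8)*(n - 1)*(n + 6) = n^3 - 3*n^2 - 46*n + 48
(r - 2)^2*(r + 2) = r^3 - 2*r^2 - 4*r + 8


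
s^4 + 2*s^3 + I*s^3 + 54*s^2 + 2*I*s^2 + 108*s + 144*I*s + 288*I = (s + 2)*(s - 8*I)*(s + 3*I)*(s + 6*I)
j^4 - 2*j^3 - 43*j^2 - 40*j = j*(j - 8)*(j + 1)*(j + 5)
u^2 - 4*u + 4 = (u - 2)^2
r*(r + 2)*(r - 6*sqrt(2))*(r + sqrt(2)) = r^4 - 5*sqrt(2)*r^3 + 2*r^3 - 10*sqrt(2)*r^2 - 12*r^2 - 24*r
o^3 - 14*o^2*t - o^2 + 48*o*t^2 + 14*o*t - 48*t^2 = (o - 1)*(o - 8*t)*(o - 6*t)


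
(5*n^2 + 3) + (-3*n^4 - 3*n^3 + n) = -3*n^4 - 3*n^3 + 5*n^2 + n + 3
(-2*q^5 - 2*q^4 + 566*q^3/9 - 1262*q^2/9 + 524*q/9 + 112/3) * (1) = -2*q^5 - 2*q^4 + 566*q^3/9 - 1262*q^2/9 + 524*q/9 + 112/3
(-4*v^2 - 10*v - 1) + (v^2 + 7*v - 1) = -3*v^2 - 3*v - 2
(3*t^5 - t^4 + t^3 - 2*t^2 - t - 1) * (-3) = -9*t^5 + 3*t^4 - 3*t^3 + 6*t^2 + 3*t + 3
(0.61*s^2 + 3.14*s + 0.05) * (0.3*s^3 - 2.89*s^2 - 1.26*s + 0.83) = 0.183*s^5 - 0.8209*s^4 - 9.8282*s^3 - 3.5946*s^2 + 2.5432*s + 0.0415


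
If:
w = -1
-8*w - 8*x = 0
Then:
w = -1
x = 1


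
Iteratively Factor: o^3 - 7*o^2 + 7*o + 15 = (o - 3)*(o^2 - 4*o - 5) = (o - 5)*(o - 3)*(o + 1)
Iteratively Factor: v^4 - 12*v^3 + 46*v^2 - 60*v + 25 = (v - 1)*(v^3 - 11*v^2 + 35*v - 25) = (v - 5)*(v - 1)*(v^2 - 6*v + 5) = (v - 5)^2*(v - 1)*(v - 1)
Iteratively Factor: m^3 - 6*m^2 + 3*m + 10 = (m - 2)*(m^2 - 4*m - 5) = (m - 5)*(m - 2)*(m + 1)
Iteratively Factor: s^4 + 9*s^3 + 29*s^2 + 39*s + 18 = (s + 2)*(s^3 + 7*s^2 + 15*s + 9) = (s + 2)*(s + 3)*(s^2 + 4*s + 3) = (s + 2)*(s + 3)^2*(s + 1)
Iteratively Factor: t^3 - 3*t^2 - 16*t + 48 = (t - 4)*(t^2 + t - 12) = (t - 4)*(t + 4)*(t - 3)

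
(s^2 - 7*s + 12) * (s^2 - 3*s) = s^4 - 10*s^3 + 33*s^2 - 36*s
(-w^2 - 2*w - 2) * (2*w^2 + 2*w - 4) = -2*w^4 - 6*w^3 - 4*w^2 + 4*w + 8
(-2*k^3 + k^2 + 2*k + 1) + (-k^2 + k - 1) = -2*k^3 + 3*k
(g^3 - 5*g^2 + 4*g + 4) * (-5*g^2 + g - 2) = -5*g^5 + 26*g^4 - 27*g^3 - 6*g^2 - 4*g - 8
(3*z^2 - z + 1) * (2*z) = 6*z^3 - 2*z^2 + 2*z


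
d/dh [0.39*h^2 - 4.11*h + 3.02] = 0.78*h - 4.11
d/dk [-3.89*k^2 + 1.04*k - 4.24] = 1.04 - 7.78*k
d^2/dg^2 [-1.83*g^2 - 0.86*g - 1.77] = -3.66000000000000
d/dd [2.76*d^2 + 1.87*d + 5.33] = 5.52*d + 1.87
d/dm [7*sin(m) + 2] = 7*cos(m)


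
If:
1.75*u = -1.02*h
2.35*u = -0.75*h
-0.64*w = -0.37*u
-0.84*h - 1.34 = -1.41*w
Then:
No Solution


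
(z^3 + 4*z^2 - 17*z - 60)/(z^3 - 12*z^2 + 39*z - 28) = (z^2 + 8*z + 15)/(z^2 - 8*z + 7)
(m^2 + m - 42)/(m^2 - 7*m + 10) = (m^2 + m - 42)/(m^2 - 7*m + 10)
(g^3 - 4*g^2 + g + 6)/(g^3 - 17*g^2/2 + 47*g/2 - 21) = 2*(g + 1)/(2*g - 7)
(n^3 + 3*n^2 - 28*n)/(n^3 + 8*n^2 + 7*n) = (n - 4)/(n + 1)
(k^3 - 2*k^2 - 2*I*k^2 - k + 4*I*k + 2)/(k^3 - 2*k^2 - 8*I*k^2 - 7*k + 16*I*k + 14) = (k - I)/(k - 7*I)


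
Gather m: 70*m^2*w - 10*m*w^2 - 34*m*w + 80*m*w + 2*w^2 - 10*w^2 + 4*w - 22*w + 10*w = 70*m^2*w + m*(-10*w^2 + 46*w) - 8*w^2 - 8*w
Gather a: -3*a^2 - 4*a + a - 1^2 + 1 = -3*a^2 - 3*a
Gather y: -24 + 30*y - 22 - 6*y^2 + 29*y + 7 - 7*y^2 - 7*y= -13*y^2 + 52*y - 39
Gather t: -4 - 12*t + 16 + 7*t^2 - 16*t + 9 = 7*t^2 - 28*t + 21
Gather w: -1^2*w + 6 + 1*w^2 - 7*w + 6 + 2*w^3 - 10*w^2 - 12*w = 2*w^3 - 9*w^2 - 20*w + 12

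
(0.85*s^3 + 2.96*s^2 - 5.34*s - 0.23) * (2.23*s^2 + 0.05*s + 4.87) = 1.8955*s^5 + 6.6433*s^4 - 7.6207*s^3 + 13.6353*s^2 - 26.0173*s - 1.1201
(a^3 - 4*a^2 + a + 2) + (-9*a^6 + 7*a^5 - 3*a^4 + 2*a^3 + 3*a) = -9*a^6 + 7*a^5 - 3*a^4 + 3*a^3 - 4*a^2 + 4*a + 2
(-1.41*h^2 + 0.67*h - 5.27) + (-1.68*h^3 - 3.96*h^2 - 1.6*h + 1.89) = -1.68*h^3 - 5.37*h^2 - 0.93*h - 3.38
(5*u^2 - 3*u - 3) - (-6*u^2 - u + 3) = 11*u^2 - 2*u - 6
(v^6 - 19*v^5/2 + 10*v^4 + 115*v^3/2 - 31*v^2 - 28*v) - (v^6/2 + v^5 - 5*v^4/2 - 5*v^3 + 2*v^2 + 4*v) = v^6/2 - 21*v^5/2 + 25*v^4/2 + 125*v^3/2 - 33*v^2 - 32*v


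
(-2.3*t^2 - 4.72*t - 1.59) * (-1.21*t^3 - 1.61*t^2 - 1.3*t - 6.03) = 2.783*t^5 + 9.4142*t^4 + 12.5131*t^3 + 22.5649*t^2 + 30.5286*t + 9.5877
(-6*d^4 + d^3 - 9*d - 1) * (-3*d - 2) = 18*d^5 + 9*d^4 - 2*d^3 + 27*d^2 + 21*d + 2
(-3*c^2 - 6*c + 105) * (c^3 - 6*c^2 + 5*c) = -3*c^5 + 12*c^4 + 126*c^3 - 660*c^2 + 525*c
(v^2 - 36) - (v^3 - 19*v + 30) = -v^3 + v^2 + 19*v - 66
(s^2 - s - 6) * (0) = 0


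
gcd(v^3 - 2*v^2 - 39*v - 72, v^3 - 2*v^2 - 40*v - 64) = v - 8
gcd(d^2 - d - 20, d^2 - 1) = 1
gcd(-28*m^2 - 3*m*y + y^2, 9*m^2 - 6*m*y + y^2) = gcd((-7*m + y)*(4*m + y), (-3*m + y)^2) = 1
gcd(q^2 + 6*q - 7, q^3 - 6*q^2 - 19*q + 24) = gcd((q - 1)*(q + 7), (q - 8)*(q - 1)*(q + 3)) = q - 1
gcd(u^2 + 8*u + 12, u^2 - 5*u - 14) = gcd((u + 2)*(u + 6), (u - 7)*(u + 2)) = u + 2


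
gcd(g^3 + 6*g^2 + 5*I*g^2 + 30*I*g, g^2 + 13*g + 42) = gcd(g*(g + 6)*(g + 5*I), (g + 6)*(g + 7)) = g + 6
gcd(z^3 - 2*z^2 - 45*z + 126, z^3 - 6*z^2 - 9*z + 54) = z^2 - 9*z + 18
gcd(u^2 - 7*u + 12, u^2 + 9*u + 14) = 1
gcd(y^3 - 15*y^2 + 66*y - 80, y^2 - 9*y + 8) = y - 8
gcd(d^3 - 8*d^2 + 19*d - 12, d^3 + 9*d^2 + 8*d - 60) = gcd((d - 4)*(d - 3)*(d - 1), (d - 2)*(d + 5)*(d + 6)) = 1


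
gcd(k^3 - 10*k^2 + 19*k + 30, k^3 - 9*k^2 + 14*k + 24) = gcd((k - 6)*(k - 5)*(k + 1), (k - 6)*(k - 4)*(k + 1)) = k^2 - 5*k - 6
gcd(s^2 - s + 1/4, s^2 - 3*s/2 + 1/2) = s - 1/2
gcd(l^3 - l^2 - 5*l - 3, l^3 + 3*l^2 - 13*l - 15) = l^2 - 2*l - 3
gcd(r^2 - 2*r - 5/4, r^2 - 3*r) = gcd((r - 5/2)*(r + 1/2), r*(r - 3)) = 1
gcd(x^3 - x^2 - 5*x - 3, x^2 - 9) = x - 3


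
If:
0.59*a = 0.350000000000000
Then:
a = 0.59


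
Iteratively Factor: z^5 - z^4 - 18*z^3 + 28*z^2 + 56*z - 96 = (z - 3)*(z^4 + 2*z^3 - 12*z^2 - 8*z + 32) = (z - 3)*(z + 2)*(z^3 - 12*z + 16) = (z - 3)*(z - 2)*(z + 2)*(z^2 + 2*z - 8) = (z - 3)*(z - 2)^2*(z + 2)*(z + 4)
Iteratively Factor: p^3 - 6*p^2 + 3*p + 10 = (p - 5)*(p^2 - p - 2) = (p - 5)*(p - 2)*(p + 1)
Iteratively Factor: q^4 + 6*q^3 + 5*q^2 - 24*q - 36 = (q + 3)*(q^3 + 3*q^2 - 4*q - 12) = (q + 2)*(q + 3)*(q^2 + q - 6) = (q - 2)*(q + 2)*(q + 3)*(q + 3)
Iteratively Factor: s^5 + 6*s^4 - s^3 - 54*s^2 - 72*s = (s + 2)*(s^4 + 4*s^3 - 9*s^2 - 36*s) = s*(s + 2)*(s^3 + 4*s^2 - 9*s - 36) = s*(s + 2)*(s + 3)*(s^2 + s - 12) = s*(s + 2)*(s + 3)*(s + 4)*(s - 3)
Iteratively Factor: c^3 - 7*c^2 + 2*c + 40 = (c - 4)*(c^2 - 3*c - 10) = (c - 5)*(c - 4)*(c + 2)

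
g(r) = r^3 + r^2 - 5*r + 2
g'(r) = 3*r^2 + 2*r - 5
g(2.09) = 5.05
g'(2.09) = 12.28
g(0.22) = 0.96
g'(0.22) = -4.41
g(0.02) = 1.90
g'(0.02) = -4.96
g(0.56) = -0.31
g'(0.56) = -2.94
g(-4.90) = -67.14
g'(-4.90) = 57.23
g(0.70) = -0.67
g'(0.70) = -2.13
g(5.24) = 147.14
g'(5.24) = 87.85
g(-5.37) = -97.17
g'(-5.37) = 70.77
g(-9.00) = -601.00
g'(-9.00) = 220.00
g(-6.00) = -148.00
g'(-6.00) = 91.00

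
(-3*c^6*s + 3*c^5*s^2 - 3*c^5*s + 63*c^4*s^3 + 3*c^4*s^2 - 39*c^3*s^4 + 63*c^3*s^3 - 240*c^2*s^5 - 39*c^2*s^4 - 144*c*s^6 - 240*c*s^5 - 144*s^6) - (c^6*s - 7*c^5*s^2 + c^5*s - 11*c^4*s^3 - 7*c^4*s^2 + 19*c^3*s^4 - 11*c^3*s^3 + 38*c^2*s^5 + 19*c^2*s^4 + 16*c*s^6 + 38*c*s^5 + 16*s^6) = -4*c^6*s + 10*c^5*s^2 - 4*c^5*s + 74*c^4*s^3 + 10*c^4*s^2 - 58*c^3*s^4 + 74*c^3*s^3 - 278*c^2*s^5 - 58*c^2*s^4 - 160*c*s^6 - 278*c*s^5 - 160*s^6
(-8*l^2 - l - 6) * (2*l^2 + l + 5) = -16*l^4 - 10*l^3 - 53*l^2 - 11*l - 30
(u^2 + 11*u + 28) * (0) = 0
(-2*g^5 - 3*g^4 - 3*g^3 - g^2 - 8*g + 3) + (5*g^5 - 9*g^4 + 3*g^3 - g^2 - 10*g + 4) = 3*g^5 - 12*g^4 - 2*g^2 - 18*g + 7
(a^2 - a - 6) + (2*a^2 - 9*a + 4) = 3*a^2 - 10*a - 2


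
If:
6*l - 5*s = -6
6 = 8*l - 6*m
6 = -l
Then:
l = -6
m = -9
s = -6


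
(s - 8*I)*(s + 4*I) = s^2 - 4*I*s + 32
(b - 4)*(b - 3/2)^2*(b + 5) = b^4 - 2*b^3 - 83*b^2/4 + 249*b/4 - 45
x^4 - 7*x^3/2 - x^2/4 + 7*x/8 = x*(x - 7/2)*(x - 1/2)*(x + 1/2)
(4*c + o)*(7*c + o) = 28*c^2 + 11*c*o + o^2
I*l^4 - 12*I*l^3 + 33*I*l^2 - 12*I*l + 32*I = (l - 8)*(l - 4)*(l + I)*(I*l + 1)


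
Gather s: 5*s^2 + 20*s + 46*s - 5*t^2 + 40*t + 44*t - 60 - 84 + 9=5*s^2 + 66*s - 5*t^2 + 84*t - 135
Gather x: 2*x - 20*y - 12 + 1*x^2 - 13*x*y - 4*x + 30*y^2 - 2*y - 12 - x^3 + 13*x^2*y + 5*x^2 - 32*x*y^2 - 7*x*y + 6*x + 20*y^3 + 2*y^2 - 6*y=-x^3 + x^2*(13*y + 6) + x*(-32*y^2 - 20*y + 4) + 20*y^3 + 32*y^2 - 28*y - 24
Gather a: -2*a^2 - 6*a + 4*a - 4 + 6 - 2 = -2*a^2 - 2*a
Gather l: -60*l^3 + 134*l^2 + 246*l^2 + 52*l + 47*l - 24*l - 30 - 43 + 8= -60*l^3 + 380*l^2 + 75*l - 65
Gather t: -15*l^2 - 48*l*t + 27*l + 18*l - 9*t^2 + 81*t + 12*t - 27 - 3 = -15*l^2 + 45*l - 9*t^2 + t*(93 - 48*l) - 30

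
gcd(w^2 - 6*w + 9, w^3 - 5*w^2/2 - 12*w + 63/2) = w^2 - 6*w + 9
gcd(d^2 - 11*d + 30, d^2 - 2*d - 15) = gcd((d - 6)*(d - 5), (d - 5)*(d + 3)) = d - 5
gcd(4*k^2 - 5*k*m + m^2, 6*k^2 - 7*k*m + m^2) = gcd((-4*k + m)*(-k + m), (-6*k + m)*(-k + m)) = k - m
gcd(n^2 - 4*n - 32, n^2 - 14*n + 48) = n - 8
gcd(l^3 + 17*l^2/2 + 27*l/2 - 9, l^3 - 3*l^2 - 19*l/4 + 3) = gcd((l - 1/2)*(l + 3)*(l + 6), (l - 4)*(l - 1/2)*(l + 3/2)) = l - 1/2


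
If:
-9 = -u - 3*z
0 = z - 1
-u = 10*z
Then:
No Solution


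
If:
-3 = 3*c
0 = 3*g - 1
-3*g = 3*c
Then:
No Solution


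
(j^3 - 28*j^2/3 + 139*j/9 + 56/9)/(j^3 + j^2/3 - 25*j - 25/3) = (3*j^2 - 29*j + 56)/(3*(j^2 - 25))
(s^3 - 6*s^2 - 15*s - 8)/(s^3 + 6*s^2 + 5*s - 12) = (s^3 - 6*s^2 - 15*s - 8)/(s^3 + 6*s^2 + 5*s - 12)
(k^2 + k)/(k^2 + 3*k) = (k + 1)/(k + 3)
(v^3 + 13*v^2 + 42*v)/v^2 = v + 13 + 42/v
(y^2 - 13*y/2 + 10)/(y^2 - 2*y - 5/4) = 2*(y - 4)/(2*y + 1)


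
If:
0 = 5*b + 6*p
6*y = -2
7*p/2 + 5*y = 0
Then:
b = -4/7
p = 10/21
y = -1/3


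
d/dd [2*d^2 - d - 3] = 4*d - 1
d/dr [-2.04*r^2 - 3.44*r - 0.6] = -4.08*r - 3.44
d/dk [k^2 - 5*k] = 2*k - 5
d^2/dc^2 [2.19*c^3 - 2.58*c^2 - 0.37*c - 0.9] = 13.14*c - 5.16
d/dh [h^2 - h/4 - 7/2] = 2*h - 1/4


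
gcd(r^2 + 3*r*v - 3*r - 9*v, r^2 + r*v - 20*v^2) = 1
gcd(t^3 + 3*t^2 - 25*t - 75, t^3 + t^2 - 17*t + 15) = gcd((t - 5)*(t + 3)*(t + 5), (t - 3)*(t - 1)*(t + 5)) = t + 5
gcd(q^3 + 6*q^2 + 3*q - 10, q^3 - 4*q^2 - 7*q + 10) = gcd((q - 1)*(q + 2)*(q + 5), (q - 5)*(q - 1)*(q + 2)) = q^2 + q - 2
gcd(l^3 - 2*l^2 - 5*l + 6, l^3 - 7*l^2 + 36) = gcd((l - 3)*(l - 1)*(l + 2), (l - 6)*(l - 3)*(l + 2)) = l^2 - l - 6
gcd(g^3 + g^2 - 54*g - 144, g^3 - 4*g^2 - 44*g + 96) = g^2 - 2*g - 48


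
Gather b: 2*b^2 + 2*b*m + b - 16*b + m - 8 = 2*b^2 + b*(2*m - 15) + m - 8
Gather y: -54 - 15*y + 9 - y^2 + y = -y^2 - 14*y - 45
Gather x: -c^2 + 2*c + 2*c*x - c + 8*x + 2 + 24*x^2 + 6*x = -c^2 + c + 24*x^2 + x*(2*c + 14) + 2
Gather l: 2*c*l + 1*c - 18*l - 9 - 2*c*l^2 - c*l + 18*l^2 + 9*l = c + l^2*(18 - 2*c) + l*(c - 9) - 9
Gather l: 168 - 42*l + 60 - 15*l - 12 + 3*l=216 - 54*l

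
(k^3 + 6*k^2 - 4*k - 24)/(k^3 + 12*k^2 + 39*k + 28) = (k^3 + 6*k^2 - 4*k - 24)/(k^3 + 12*k^2 + 39*k + 28)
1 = 1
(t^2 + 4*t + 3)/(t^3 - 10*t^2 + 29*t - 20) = (t^2 + 4*t + 3)/(t^3 - 10*t^2 + 29*t - 20)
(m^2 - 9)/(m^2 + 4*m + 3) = (m - 3)/(m + 1)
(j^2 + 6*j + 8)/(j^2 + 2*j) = (j + 4)/j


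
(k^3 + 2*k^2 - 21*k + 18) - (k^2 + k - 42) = k^3 + k^2 - 22*k + 60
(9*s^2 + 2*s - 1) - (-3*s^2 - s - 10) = 12*s^2 + 3*s + 9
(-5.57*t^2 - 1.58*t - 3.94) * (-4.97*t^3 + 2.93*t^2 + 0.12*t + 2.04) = 27.6829*t^5 - 8.4675*t^4 + 14.284*t^3 - 23.0966*t^2 - 3.696*t - 8.0376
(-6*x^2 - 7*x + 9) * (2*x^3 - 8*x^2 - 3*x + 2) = -12*x^5 + 34*x^4 + 92*x^3 - 63*x^2 - 41*x + 18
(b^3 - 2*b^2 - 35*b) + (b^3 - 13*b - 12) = 2*b^3 - 2*b^2 - 48*b - 12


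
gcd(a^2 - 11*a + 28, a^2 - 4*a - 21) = a - 7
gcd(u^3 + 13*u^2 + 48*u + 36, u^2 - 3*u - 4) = u + 1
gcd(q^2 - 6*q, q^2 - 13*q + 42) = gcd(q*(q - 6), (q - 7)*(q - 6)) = q - 6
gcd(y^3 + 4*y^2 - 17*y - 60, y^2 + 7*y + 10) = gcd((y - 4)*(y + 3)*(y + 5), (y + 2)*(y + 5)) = y + 5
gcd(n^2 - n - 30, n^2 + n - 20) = n + 5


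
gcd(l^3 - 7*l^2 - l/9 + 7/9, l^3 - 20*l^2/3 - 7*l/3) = l^2 - 20*l/3 - 7/3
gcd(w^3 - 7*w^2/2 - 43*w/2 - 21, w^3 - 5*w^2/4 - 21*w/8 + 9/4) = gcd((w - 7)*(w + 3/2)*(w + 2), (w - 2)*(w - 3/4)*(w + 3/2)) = w + 3/2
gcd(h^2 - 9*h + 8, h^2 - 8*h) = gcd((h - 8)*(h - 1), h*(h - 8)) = h - 8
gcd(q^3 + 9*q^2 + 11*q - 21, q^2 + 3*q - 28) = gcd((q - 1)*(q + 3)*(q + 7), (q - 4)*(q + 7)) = q + 7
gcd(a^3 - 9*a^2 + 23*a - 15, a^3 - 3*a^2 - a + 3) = a^2 - 4*a + 3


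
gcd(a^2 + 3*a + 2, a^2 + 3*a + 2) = a^2 + 3*a + 2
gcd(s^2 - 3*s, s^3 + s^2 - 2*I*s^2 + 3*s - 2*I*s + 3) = 1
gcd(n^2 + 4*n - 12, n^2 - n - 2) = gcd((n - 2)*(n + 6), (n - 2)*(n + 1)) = n - 2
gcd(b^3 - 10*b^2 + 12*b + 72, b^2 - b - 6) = b + 2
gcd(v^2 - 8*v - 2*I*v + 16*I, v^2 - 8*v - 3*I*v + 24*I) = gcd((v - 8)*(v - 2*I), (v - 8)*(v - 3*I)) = v - 8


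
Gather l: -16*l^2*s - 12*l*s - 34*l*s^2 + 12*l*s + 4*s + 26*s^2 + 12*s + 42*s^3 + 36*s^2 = -16*l^2*s - 34*l*s^2 + 42*s^3 + 62*s^2 + 16*s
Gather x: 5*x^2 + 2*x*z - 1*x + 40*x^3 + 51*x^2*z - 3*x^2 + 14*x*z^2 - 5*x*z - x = 40*x^3 + x^2*(51*z + 2) + x*(14*z^2 - 3*z - 2)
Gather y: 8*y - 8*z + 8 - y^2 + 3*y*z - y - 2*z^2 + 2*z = -y^2 + y*(3*z + 7) - 2*z^2 - 6*z + 8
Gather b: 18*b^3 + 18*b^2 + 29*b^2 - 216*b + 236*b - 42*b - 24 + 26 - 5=18*b^3 + 47*b^2 - 22*b - 3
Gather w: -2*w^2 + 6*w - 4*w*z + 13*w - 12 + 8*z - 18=-2*w^2 + w*(19 - 4*z) + 8*z - 30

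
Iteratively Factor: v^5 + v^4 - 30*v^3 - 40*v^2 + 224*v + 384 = (v + 2)*(v^4 - v^3 - 28*v^2 + 16*v + 192) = (v + 2)*(v + 3)*(v^3 - 4*v^2 - 16*v + 64) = (v + 2)*(v + 3)*(v + 4)*(v^2 - 8*v + 16) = (v - 4)*(v + 2)*(v + 3)*(v + 4)*(v - 4)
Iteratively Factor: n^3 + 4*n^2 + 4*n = (n + 2)*(n^2 + 2*n) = (n + 2)^2*(n)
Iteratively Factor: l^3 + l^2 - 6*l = (l - 2)*(l^2 + 3*l) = l*(l - 2)*(l + 3)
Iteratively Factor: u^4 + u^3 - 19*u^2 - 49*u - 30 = (u + 3)*(u^3 - 2*u^2 - 13*u - 10) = (u + 2)*(u + 3)*(u^2 - 4*u - 5) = (u - 5)*(u + 2)*(u + 3)*(u + 1)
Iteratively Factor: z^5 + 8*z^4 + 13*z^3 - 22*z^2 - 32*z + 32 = (z - 1)*(z^4 + 9*z^3 + 22*z^2 - 32) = (z - 1)*(z + 2)*(z^3 + 7*z^2 + 8*z - 16) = (z - 1)^2*(z + 2)*(z^2 + 8*z + 16) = (z - 1)^2*(z + 2)*(z + 4)*(z + 4)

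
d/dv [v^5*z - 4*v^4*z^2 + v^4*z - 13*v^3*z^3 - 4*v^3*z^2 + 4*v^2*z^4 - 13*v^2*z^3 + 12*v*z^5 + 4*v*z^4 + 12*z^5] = z*(5*v^4 - 16*v^3*z + 4*v^3 - 39*v^2*z^2 - 12*v^2*z + 8*v*z^3 - 26*v*z^2 + 12*z^4 + 4*z^3)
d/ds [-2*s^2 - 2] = -4*s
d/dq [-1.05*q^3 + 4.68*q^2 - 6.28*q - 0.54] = -3.15*q^2 + 9.36*q - 6.28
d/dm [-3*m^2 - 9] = -6*m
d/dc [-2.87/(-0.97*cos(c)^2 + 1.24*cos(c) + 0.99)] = (5.5678*cos(c) - 3.5588)*sin(c)/(-0.97*cos(c)^2 + 1.24*cos(c) + 0.99)^2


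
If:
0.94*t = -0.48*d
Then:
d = -1.95833333333333*t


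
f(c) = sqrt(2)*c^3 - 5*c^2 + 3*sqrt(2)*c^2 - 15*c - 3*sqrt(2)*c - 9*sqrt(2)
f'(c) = 3*sqrt(2)*c^2 - 10*c + 6*sqrt(2)*c - 15 - 3*sqrt(2)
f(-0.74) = 0.52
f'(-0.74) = -15.80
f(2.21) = -43.69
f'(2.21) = -1.87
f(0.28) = -18.14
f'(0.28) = -19.33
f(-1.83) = 11.28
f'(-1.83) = -2.26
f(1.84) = -41.89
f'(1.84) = -7.67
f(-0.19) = -9.11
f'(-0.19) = -18.80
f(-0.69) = -0.28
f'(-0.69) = -16.18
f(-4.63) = -80.23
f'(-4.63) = 78.72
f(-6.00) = -230.01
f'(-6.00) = 142.58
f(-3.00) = 0.00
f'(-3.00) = 23.49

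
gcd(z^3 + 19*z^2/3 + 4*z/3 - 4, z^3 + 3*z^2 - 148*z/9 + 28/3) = z^2 + 16*z/3 - 4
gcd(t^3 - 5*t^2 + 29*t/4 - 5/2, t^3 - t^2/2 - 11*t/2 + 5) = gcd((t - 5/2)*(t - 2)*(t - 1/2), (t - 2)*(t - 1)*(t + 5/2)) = t - 2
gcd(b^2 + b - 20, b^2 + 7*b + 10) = b + 5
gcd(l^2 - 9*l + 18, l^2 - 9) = l - 3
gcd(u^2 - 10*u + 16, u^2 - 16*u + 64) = u - 8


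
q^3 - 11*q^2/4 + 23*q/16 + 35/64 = (q - 7/4)*(q - 5/4)*(q + 1/4)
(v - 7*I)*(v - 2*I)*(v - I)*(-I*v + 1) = -I*v^4 - 9*v^3 + 13*I*v^2 - 9*v + 14*I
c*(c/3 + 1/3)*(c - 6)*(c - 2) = c^4/3 - 7*c^3/3 + 4*c^2/3 + 4*c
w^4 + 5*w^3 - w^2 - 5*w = w*(w - 1)*(w + 1)*(w + 5)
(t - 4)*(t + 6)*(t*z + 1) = t^3*z + 2*t^2*z + t^2 - 24*t*z + 2*t - 24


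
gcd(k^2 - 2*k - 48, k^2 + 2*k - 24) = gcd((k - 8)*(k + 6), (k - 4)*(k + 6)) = k + 6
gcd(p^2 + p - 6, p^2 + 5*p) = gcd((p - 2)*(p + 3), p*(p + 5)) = 1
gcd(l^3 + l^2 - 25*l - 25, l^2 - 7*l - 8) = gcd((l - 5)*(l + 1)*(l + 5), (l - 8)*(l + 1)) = l + 1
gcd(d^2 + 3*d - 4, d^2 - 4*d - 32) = d + 4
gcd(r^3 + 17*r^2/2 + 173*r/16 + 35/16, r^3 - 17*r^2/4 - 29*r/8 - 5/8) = r + 1/4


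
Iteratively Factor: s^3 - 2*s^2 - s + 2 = (s - 1)*(s^2 - s - 2) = (s - 2)*(s - 1)*(s + 1)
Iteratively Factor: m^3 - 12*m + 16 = (m - 2)*(m^2 + 2*m - 8) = (m - 2)*(m + 4)*(m - 2)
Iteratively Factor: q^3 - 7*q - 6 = (q - 3)*(q^2 + 3*q + 2) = (q - 3)*(q + 1)*(q + 2)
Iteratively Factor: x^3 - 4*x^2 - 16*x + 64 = (x - 4)*(x^2 - 16) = (x - 4)*(x + 4)*(x - 4)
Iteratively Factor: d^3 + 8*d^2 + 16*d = (d + 4)*(d^2 + 4*d) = (d + 4)^2*(d)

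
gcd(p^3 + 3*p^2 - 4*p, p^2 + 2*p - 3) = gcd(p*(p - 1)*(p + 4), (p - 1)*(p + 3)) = p - 1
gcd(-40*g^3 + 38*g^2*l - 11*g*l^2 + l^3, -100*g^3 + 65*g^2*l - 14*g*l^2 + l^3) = 20*g^2 - 9*g*l + l^2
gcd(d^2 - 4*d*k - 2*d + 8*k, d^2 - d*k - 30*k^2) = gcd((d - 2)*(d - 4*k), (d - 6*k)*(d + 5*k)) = 1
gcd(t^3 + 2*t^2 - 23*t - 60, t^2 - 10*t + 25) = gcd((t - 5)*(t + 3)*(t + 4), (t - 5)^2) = t - 5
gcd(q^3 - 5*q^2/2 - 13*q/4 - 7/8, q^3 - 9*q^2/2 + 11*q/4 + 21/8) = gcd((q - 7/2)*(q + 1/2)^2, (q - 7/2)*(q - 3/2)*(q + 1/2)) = q^2 - 3*q - 7/4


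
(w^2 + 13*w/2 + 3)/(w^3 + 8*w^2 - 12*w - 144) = (w + 1/2)/(w^2 + 2*w - 24)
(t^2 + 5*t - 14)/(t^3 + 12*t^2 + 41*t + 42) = (t - 2)/(t^2 + 5*t + 6)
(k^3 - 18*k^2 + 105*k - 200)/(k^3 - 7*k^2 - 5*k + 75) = (k - 8)/(k + 3)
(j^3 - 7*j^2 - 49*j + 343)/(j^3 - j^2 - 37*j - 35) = (j^2 - 49)/(j^2 + 6*j + 5)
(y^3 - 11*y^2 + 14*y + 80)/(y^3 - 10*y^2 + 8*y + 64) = (y - 5)/(y - 4)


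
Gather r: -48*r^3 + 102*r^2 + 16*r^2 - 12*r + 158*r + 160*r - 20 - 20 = -48*r^3 + 118*r^2 + 306*r - 40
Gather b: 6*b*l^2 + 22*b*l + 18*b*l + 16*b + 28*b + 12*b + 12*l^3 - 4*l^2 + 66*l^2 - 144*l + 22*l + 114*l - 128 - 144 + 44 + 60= b*(6*l^2 + 40*l + 56) + 12*l^3 + 62*l^2 - 8*l - 168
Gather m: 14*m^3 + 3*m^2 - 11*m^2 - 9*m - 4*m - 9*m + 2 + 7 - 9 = 14*m^3 - 8*m^2 - 22*m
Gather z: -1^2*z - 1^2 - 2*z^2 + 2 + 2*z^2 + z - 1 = 0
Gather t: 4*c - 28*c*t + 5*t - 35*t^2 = 4*c - 35*t^2 + t*(5 - 28*c)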